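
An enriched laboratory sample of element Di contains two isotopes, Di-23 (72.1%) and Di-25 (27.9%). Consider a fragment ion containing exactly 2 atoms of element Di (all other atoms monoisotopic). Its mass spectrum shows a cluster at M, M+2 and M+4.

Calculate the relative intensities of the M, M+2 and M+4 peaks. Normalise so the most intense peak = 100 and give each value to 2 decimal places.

Expanding (0.721 + 0.279)^2:
P(M) = 0.721^2 = 0.519841
P(M+2) = 2 × 0.721^1 × 0.279^1 = 0.402318
P(M+4) = 0.279^2 = 0.077841
The M peak is largest (0.519841); scaling to 100 gives 100.00 : 77.39 : 14.97.

100.00 : 77.39 : 14.97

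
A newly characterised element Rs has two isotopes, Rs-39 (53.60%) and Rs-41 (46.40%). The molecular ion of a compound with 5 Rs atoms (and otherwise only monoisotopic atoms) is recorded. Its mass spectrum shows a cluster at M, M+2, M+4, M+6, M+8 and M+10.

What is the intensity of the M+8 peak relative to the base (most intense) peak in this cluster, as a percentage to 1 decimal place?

37.5%

(0.5360 + 0.4640)^5 gives M 0.0442, M+2 0.1915, M+4 0.3315, M+6 0.2870, M+8 0.1242, M+10 0.0215; the largest is M+4.
P(M+4) = C(5,2) × 0.5360^3 × 0.4640^2 = 10 × 0.15399066 × 0.215296 = 0.331536 (base)
P(M+8) = C(5,4) × 0.5360^1 × 0.4640^4 = 5 × 0.5360 × 0.04635237 = 0.124224
Relative intensity = 0.124224 / 0.331536 × 100 = 37.5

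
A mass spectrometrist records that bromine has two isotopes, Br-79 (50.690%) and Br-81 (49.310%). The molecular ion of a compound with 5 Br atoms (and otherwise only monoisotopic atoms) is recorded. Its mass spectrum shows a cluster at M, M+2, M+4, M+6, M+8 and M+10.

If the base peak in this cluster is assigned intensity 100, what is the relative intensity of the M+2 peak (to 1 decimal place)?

51.4

(0.50690 + 0.49310)^5 gives M 0.0335, M+2 0.1628, M+4 0.3167, M+6 0.3081, M+8 0.1498, M+10 0.0292; the largest is M+4.
P(M+4) = C(5,2) × 0.50690^3 × 0.49310^2 = 10 × 0.13024674 × 0.24314761 = 0.316692 (base)
P(M+2) = C(5,1) × 0.50690^4 × 0.49310^1 = 5 × 0.06602207 × 0.4931 = 0.162777
Relative intensity = 0.162777 / 0.316692 × 100 = 51.4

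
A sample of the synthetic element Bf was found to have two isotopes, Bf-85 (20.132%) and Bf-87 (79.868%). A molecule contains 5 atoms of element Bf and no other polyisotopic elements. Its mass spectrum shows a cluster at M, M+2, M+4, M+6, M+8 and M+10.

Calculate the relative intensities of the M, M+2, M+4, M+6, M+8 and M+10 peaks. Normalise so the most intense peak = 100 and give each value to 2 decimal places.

0.08 : 1.60 : 12.71 : 50.41 : 100.00 : 79.34

The 5 Bf atoms are independent, so intensities follow the terms of (0.20132 + 0.79868)^5.
P(M) = 0.20132^5 = 0.000331
P(M+2) = 5 × 0.20132^4 × 0.79868^1 = 0.006560
P(M+4) = 10 × 0.20132^3 × 0.79868^2 = 0.052048
P(M+6) = 10 × 0.20132^2 × 0.79868^3 = 0.206487
P(M+8) = 5 × 0.20132^1 × 0.79868^4 = 0.409589
P(M+10) = 0.79868^5 = 0.324986
The M+8 peak is largest (0.409589); scaling to 100 gives 0.08 : 1.60 : 12.71 : 50.41 : 100.00 : 79.34.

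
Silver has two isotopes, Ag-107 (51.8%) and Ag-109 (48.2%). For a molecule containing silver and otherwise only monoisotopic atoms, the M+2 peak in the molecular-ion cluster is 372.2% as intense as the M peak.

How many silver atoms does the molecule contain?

4

The M+2/M ratio from n Ag atoms is n · q/p = n · 0.482/0.518.
n = 3.722 × 0.518/0.482 = 4.00 ≈ 4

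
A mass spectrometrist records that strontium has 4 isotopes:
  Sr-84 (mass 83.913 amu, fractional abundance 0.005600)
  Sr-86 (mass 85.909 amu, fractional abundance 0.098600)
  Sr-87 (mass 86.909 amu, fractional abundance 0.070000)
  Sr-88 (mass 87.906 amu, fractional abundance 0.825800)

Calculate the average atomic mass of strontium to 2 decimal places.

87.62 amu

Ar = Σ fᵢ·mᵢ = 0.005600 × 83.913 + 0.098600 × 85.909 + 0.070000 × 86.909 + 0.825800 × 87.906
= 0.4699 + 8.4706 + 6.0836 + 72.5928 = 87.6169 amu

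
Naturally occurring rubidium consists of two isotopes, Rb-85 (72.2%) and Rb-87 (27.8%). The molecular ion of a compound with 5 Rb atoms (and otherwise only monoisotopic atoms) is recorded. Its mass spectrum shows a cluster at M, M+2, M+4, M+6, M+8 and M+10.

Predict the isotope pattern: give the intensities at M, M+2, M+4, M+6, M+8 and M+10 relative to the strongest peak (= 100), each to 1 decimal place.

51.9 : 100.0 : 77.0 : 29.7 : 5.7 : 0.4

The 5 Rb atoms are independent, so intensities follow the terms of (0.722 + 0.278)^5.
P(M) = 0.722^5 = 0.196194
P(M+2) = 5 × 0.722^4 × 0.278^1 = 0.377714
P(M+4) = 10 × 0.722^3 × 0.278^2 = 0.290872
P(M+6) = 10 × 0.722^2 × 0.278^3 = 0.111998
P(M+8) = 5 × 0.722^1 × 0.278^4 = 0.021562
P(M+10) = 0.278^5 = 0.001660
The M+2 peak is largest (0.377714); scaling to 100 gives 51.9 : 100.0 : 77.0 : 29.7 : 5.7 : 0.4.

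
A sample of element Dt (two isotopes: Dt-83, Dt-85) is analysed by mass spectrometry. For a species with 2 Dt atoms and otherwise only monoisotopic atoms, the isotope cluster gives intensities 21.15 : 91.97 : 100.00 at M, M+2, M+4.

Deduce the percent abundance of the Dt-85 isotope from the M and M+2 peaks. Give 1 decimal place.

68.5%

Write p for the Dt-83 fraction. I(M+2)/I(M) = [C(2,1)·p^1·(1−p)] / p^2 = 2·(1−p)/p = 91.97/21.15 = 4.3485
(1−p)/p = 4.3485/2 = 2.1742  ⇒  p = 1/(1 + 2.1742) = 0.3150
Dt-83: 31.5%, Dt-85: 68.5%.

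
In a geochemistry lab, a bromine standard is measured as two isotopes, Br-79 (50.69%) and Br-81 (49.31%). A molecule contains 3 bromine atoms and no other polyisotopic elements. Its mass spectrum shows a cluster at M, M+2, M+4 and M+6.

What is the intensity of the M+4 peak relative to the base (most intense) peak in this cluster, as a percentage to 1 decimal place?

97.3%

Binomial terms of (0.5069 + 0.4931)^3: M 0.1302, M+2 0.3801, M+4 0.3698, M+6 0.1199 → M+2 is the base peak.
P(M+2) = C(3,1) × 0.5069^2 × 0.4931^1 = 3 × 0.25694761 × 0.4931 = 0.380103 (base)
P(M+4) = C(3,2) × 0.5069^1 × 0.4931^2 = 3 × 0.5069 × 0.24314761 = 0.369755
Relative intensity = 0.369755 / 0.380103 × 100 = 97.3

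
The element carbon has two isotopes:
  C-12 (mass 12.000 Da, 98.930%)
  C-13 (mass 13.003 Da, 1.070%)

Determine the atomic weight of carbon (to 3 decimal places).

12.011 Da

Ar = Σ fᵢ·mᵢ = 0.98930 × 12.000 + 0.01070 × 13.003
= 11.8716 + 0.1391 = 12.0107 Da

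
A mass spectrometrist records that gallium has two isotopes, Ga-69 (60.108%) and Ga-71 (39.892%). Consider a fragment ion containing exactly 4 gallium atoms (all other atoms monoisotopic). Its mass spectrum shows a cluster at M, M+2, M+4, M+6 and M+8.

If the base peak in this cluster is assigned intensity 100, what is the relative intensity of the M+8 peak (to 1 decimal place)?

Binomial terms of (0.60108 + 0.39892)^4: M 0.1305, M+2 0.3465, M+4 0.3450, M+6 0.1526, M+8 0.0253 → M+2 is the base peak.
P(M+2) = C(4,1) × 0.60108^3 × 0.39892^1 = 4 × 0.2171685 × 0.39892 = 0.346531 (base)
P(M+8) = C(4,4) × 0.60108^0 × 0.39892^4 = 1 × 1.0000 × 0.02532464 = 0.025325
Relative intensity = 0.025325 / 0.346531 × 100 = 7.3

7.3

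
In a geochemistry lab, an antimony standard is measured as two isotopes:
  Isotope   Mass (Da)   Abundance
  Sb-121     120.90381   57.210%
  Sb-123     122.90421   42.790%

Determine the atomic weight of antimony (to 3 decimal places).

121.760 Da

Ar = Σ fᵢ·mᵢ = 0.57210 × 120.90381 + 0.42790 × 122.90421
= 69.169070 + 52.590711 = 121.759781 Da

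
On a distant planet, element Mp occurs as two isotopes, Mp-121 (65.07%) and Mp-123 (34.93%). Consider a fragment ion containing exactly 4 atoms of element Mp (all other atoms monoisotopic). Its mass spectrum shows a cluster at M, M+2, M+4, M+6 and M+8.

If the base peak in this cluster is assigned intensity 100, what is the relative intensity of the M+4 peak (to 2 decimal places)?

Binomial terms of (0.6507 + 0.3493)^4: M 0.1793, M+2 0.3849, M+4 0.3100, M+6 0.1109, M+8 0.0149 → M+2 is the base peak.
P(M+2) = C(4,1) × 0.6507^3 × 0.3493^1 = 4 × 0.27551321 × 0.3493 = 0.384947 (base)
P(M+4) = C(4,2) × 0.6507^2 × 0.3493^2 = 6 × 0.42341049 × 0.12201049 = 0.309963
Relative intensity = 0.309963 / 0.384947 × 100 = 80.52

80.52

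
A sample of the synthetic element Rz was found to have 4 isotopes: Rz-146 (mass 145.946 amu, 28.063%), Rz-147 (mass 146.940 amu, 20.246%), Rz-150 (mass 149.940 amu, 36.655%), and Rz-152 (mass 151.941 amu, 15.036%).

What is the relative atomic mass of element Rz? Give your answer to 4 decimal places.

Average mass = Σ (abundance × isotope mass) = 0.28063 × 145.946 + 0.20246 × 146.940 + 0.36655 × 149.940 + 0.15036 × 151.941
= 40.95683 + 29.74947 + 54.96051 + 22.84585 = 148.51266 amu

148.5127 amu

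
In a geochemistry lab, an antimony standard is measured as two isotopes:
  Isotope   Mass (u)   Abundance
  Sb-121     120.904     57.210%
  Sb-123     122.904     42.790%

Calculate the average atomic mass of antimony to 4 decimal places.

The abundance-weighted mean is 0.57210 × 120.904 + 0.42790 × 122.904
= 69.16918 + 52.59062 = 121.75980 u

121.7598 u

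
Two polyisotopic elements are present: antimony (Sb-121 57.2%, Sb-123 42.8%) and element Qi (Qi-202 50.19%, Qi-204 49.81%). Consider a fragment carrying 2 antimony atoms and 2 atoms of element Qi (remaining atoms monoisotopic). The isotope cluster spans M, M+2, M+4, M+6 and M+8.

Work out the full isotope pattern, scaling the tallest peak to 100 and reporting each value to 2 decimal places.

Antimony pattern (n=2): 0.327184 : 0.489632 : 0.183184
Element Qi pattern (n=2): 0.25190361 : 0.49999278 : 0.24810361
Convolve the two distributions (both contribute in 2-u steps):
  M: 0.327184×0.25190361 = 0.082419
  M+2: 0.327184×0.49999278 + 0.489632×0.25190361 = 0.286930
  M+4: 0.327184×0.24810361 + 0.489632×0.49999278 + 0.183184×0.25190361 = 0.372133
  M+6: 0.489632×0.24810361 + 0.183184×0.49999278 = 0.213070
  M+8: 0.183184×0.24810361 = 0.045449
Scale to base peak (0.372133) = 100: 22.15 : 77.10 : 100.00 : 57.26 : 12.21

22.15 : 77.10 : 100.00 : 57.26 : 12.21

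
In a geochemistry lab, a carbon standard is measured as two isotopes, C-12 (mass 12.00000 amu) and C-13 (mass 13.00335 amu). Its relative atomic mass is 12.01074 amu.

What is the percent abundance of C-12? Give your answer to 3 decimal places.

98.930%

Let x be the fractional abundance of C-12; then C-13 has abundance 1 − x.
12.00000·x + 13.00335·(1 − x) = 12.01074
(12.00000 − 13.00335)·x = 12.01074 − 13.00335
x = -0.99261 / -1.00335 = 0.98930 → 98.930% C-12, 1.070% C-13.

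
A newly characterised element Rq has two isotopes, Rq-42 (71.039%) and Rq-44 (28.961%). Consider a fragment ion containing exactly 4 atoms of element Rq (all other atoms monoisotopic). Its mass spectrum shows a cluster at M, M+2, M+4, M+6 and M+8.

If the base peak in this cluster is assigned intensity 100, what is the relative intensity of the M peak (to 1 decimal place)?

61.3

Term probabilities: M 0.2547, M+2 0.4153, M+4 0.2540, M+6 0.0690, M+8 0.0070. Base peak = M+2.
P(M+2) = C(4,1) × 0.71039^3 × 0.28961^1 = 4 × 0.35850112 × 0.28961 = 0.415302 (base)
P(M) = C(4,0) × 0.71039^4 × 0.28961^0 = 1 × 0.25467561 × 1.0000 = 0.254676
Relative intensity = 0.254676 / 0.415302 × 100 = 61.3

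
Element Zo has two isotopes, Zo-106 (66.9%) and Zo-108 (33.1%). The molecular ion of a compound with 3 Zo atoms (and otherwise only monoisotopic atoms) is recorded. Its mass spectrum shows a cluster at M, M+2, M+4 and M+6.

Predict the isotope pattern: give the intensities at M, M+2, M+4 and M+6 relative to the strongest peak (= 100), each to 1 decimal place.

67.4 : 100.0 : 49.5 : 8.2

Expanding (0.669 + 0.331)^3:
P(M) = 0.669^3 = 0.299418
P(M+2) = 3 × 0.669^2 × 0.331^1 = 0.444428
P(M+4) = 3 × 0.669^1 × 0.331^2 = 0.219889
P(M+6) = 0.331^3 = 0.036265
The M+2 peak is largest (0.444428); scaling to 100 gives 67.4 : 100.0 : 49.5 : 8.2.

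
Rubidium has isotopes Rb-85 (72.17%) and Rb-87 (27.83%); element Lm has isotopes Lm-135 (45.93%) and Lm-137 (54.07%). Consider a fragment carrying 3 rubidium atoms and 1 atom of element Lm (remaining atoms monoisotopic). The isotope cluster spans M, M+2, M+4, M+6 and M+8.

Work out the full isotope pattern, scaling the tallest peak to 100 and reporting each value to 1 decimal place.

Rubidium pattern (n=3): 0.37589809 : 0.43485841 : 0.16768892 : 0.02155458
Element Lm pattern (n=1): 0.4593 : 0.5407
Convolve the two distributions (both contribute in 2-u steps):
  M: 0.37589809×0.4593 = 0.172650
  M+2: 0.37589809×0.5407 + 0.43485841×0.4593 = 0.402979
  M+4: 0.43485841×0.5407 + 0.16768892×0.4593 = 0.312147
  M+6: 0.16768892×0.5407 + 0.02155458×0.4593 = 0.100569
  M+8: 0.02155458×0.5407 = 0.011655
Scale to base peak (0.402979) = 100: 42.8 : 100.0 : 77.5 : 25.0 : 2.9

42.8 : 100.0 : 77.5 : 25.0 : 2.9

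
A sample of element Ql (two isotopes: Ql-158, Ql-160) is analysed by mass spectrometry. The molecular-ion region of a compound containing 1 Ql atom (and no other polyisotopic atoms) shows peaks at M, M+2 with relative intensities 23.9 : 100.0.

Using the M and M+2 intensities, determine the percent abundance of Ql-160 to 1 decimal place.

Let p = fractional abundance of Ql-158. I(M+2)/I(M) = [C(1,1)·p^0·(1−p)] / p^1 = 1·(1−p)/p = 100.0/23.9 = 4.1841
(1−p)/p = 4.1841/1 = 4.1841  ⇒  p = 1/(1 + 4.1841) = 0.1929
Ql-158: 19.3%, Ql-160: 80.7%.

80.7%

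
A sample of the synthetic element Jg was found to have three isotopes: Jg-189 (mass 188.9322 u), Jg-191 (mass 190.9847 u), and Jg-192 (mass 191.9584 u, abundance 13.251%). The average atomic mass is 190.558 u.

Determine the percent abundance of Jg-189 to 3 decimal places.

Let x and y be the fractions of Jg-189 and Jg-191. Then x + y = 1 − 0.13251 = 0.86749 and 188.9322x + 190.9847y = 190.558 − 0.13251×191.9584 = 165.121592416.
Substituting: 188.9322x + 190.9847(0.86749 − x) = 165.121592416
(188.9322 − 190.9847)x = -0.555724987  ⇒  x = 0.27076, y = 0.59673
Jg-189: 27.076%, Jg-191: 59.673%.

27.076%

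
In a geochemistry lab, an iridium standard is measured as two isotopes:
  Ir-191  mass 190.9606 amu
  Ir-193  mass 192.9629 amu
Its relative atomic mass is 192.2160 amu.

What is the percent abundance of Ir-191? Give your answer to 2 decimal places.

37.30%

Writing the weighted mean with unknown fraction x of Ir-191:
190.9606·x + 192.9629·(1 − x) = 192.2160
(190.9606 − 192.9629)·x = 192.2160 − 192.9629
x = -0.7469 / -2.0023 = 0.37302 → 37.30% Ir-191, 62.70% Ir-193.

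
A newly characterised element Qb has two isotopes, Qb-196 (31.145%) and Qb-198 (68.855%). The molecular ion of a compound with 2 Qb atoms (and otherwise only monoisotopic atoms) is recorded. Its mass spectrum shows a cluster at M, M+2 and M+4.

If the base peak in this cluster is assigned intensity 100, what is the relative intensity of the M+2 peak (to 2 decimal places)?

Term probabilities: M 0.0970, M+2 0.4289, M+4 0.4741. Base peak = M+4.
P(M+4) = C(2,2) × 0.31145^0 × 0.68855^2 = 1 × 1.0000 × 0.4741011 = 0.474101 (base)
P(M+2) = C(2,1) × 0.31145^1 × 0.68855^1 = 2 × 0.31145 × 0.68855 = 0.428898
Relative intensity = 0.428898 / 0.474101 × 100 = 90.47

90.47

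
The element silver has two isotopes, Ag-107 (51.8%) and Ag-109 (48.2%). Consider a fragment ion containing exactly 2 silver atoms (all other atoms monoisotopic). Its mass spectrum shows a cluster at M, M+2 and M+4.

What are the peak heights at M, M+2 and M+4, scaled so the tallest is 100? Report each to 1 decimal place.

53.7 : 100.0 : 46.5

The 2 Ag atoms are independent, so intensities follow the terms of (0.518 + 0.482)^2.
P(M) = 0.518^2 = 0.268324
P(M+2) = 2 × 0.518^1 × 0.482^1 = 0.499352
P(M+4) = 0.482^2 = 0.232324
The M+2 peak is largest (0.499352); scaling to 100 gives 53.7 : 100.0 : 46.5.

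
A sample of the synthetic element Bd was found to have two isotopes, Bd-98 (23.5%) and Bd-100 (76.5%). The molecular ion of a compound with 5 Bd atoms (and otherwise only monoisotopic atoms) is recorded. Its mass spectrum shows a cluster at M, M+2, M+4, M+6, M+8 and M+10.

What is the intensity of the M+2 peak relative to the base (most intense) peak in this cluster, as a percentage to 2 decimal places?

Term probabilities: M 0.0007, M+2 0.0117, M+4 0.0759, M+6 0.2472, M+8 0.4024, M+10 0.2620. Base peak = M+8.
P(M+8) = C(5,4) × 0.235^1 × 0.765^4 = 5 × 0.2350 × 0.3424883 = 0.402424 (base)
P(M+2) = C(5,1) × 0.235^4 × 0.765^1 = 5 × 0.0030498 × 0.7650 = 0.011665
Relative intensity = 0.011665 / 0.402424 × 100 = 2.90

2.90%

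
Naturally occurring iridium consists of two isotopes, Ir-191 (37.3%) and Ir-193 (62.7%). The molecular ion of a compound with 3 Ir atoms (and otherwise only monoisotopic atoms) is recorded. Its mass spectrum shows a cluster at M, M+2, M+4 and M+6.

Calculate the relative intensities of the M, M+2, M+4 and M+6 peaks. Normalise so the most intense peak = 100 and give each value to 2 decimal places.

Each Ir atom is independently Ir-191 (p = 0.373) or Ir-193 (q = 0.627); the cluster is the binomial expansion (p + q)^3.
P(M) = 0.373^3 = 0.051895
P(M+2) = 3 × 0.373^2 × 0.627^1 = 0.261702
P(M+4) = 3 × 0.373^1 × 0.627^2 = 0.439911
P(M+6) = 0.627^3 = 0.246492
The M+4 peak is largest (0.439911); scaling to 100 gives 11.80 : 59.49 : 100.00 : 56.03.

11.80 : 59.49 : 100.00 : 56.03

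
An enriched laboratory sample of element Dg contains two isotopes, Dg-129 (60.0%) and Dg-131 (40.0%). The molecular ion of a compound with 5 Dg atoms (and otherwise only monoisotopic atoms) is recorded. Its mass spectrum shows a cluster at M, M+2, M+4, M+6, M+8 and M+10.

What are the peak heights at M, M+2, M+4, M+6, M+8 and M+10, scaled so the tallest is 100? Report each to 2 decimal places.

22.50 : 75.00 : 100.00 : 66.67 : 22.22 : 2.96

The 5 Dg atoms are independent, so intensities follow the terms of (0.600 + 0.400)^5.
P(M) = 0.600^5 = 0.077760
P(M+2) = 5 × 0.600^4 × 0.400^1 = 0.259200
P(M+4) = 10 × 0.600^3 × 0.400^2 = 0.345600
P(M+6) = 10 × 0.600^2 × 0.400^3 = 0.230400
P(M+8) = 5 × 0.600^1 × 0.400^4 = 0.076800
P(M+10) = 0.400^5 = 0.010240
The M+4 peak is largest (0.345600); scaling to 100 gives 22.50 : 75.00 : 100.00 : 66.67 : 22.22 : 2.96.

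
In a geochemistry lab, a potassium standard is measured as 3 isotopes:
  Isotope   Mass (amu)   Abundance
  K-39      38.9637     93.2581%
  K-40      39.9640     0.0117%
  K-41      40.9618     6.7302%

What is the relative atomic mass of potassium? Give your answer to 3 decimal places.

39.098 amu

Ar = Σ fᵢ·mᵢ = 0.932581 × 38.9637 + 0.000117 × 39.9640 + 0.067302 × 40.9618
= 36.33681 + 0.00468 + 2.75681 = 39.09830 amu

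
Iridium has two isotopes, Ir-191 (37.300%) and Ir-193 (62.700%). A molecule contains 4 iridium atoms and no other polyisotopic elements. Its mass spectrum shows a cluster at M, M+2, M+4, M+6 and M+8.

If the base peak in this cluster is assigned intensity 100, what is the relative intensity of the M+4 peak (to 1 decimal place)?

Term probabilities: M 0.0194, M+2 0.1302, M+4 0.3282, M+6 0.3678, M+8 0.1546. Base peak = M+6.
P(M+6) = C(4,3) × 0.37300^1 × 0.62700^3 = 4 × 0.3730 × 0.24649188 = 0.367766 (base)
P(M+4) = C(4,2) × 0.37300^2 × 0.62700^2 = 6 × 0.139129 × 0.393129 = 0.328174
Relative intensity = 0.328174 / 0.367766 × 100 = 89.2

89.2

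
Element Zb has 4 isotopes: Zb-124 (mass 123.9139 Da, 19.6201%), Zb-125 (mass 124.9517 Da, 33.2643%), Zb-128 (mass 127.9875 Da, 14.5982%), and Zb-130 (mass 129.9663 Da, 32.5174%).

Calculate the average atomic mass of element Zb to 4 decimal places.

126.8219 Da

Average mass = Σ (abundance × isotope mass) = 0.196201 × 123.9139 + 0.332643 × 124.9517 + 0.145982 × 127.9875 + 0.325174 × 129.9663
= 24.31203 + 41.56431 + 18.68387 + 42.26166 = 126.82187 Da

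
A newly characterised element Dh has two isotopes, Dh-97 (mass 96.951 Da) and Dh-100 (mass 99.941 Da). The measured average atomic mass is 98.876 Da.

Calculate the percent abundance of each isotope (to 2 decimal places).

With x = fraction of Dh-97 (so Dh-100 is 1 − x):
96.951·x + 99.941·(1 − x) = 98.876
(96.951 − 99.941)·x = 98.876 − 99.941
x = -1.065 / -2.990 = 0.35619 → 35.62% Dh-97, 64.38% Dh-100.

Dh-97: 35.62%, Dh-100: 64.38%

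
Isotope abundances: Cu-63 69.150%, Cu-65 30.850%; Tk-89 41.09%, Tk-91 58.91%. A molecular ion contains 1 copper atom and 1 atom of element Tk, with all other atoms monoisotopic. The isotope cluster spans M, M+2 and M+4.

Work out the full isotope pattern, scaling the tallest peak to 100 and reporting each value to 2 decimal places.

Copper pattern (n=1): 0.6915 : 0.3085
Element Tk pattern (n=1): 0.4109 : 0.5891
Convolve the two distributions (both contribute in 2-u steps):
  M: 0.6915×0.4109 = 0.284137
  M+2: 0.6915×0.5891 + 0.3085×0.4109 = 0.534125
  M+4: 0.3085×0.5891 = 0.181737
Scale to base peak (0.534125) = 100: 53.20 : 100.00 : 34.03

53.20 : 100.00 : 34.03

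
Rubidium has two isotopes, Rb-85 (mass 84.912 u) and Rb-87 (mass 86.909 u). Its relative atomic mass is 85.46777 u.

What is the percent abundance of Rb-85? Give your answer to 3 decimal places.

With x = fraction of Rb-85 (so Rb-87 is 1 − x):
84.912·x + 86.909·(1 − x) = 85.46777
(84.912 − 86.909)·x = 85.46777 − 86.909
x = -1.44123 / -1.997 = 0.72170 → 72.170% Rb-85, 27.830% Rb-87.

72.170%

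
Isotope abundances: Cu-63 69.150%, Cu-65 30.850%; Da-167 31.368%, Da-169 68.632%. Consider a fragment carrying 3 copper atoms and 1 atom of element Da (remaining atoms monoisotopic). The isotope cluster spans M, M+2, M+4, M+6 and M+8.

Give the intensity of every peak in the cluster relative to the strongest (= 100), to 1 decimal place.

28.4 : 100.0 : 100.0 : 39.6 : 5.5

Copper pattern (n=3): 0.33065611 : 0.44254842 : 0.19743483 : 0.02936064
Element Da pattern (n=1): 0.31368 : 0.68632
Convolve the two distributions (both contribute in 2-u steps):
  M: 0.33065611×0.31368 = 0.103720
  M+2: 0.33065611×0.68632 + 0.44254842×0.31368 = 0.365754
  M+4: 0.44254842×0.68632 + 0.19743483×0.31368 = 0.365661
  M+6: 0.19743483×0.68632 + 0.02936064×0.31368 = 0.144713
  M+8: 0.02936064×0.68632 = 0.020151
Scale to base peak (0.365754) = 100: 28.4 : 100.0 : 100.0 : 39.6 : 5.5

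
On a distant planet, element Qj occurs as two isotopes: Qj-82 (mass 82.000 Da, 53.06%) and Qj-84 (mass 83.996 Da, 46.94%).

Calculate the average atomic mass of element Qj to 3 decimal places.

82.937 Da

Ar = Σ fᵢ·mᵢ = 0.5306 × 82.000 + 0.4694 × 83.996
= 43.5092 + 39.4277 = 82.9369 Da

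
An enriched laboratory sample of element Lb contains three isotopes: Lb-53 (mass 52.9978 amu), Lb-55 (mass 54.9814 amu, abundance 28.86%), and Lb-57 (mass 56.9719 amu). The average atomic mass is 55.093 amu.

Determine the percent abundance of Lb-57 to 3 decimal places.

The remaining 71.14% is split between Lb-53 (fraction x) and Lb-57 (fraction 0.7114 − x).
Substituting: 52.9978x + 56.9719(0.7114 − x) = 39.22536796
(52.9978 − 56.9719)x = -1.3044417  ⇒  x = 0.32824, y = 0.38316
Lb-53: 32.824%, Lb-57: 38.316%.

38.316%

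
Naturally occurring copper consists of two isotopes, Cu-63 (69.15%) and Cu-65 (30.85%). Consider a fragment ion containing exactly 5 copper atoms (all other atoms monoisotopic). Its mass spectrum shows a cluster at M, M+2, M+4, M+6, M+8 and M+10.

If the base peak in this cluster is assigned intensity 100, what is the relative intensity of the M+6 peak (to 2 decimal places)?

Binomial terms of (0.6915 + 0.3085)^5: M 0.1581, M+2 0.3527, M+4 0.3147, M+6 0.1404, M+8 0.0313, M+10 0.0028 → M+2 is the base peak.
P(M+2) = C(5,1) × 0.6915^4 × 0.3085^1 = 5 × 0.2286487 × 0.3085 = 0.352691 (base)
P(M+6) = C(5,3) × 0.6915^2 × 0.3085^3 = 10 × 0.47817225 × 0.02936064 = 0.140394
Relative intensity = 0.140394 / 0.352691 × 100 = 39.81

39.81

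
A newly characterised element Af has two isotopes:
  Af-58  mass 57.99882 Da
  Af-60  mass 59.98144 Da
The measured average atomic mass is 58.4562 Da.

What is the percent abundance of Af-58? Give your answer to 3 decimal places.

76.931%

With x = fraction of Af-58 (so Af-60 is 1 − x):
57.99882·x + 59.98144·(1 − x) = 58.4562
(57.99882 − 59.98144)·x = 58.4562 − 59.98144
x = -1.52524 / -1.98262 = 0.76931 → 76.931% Af-58, 23.069% Af-60.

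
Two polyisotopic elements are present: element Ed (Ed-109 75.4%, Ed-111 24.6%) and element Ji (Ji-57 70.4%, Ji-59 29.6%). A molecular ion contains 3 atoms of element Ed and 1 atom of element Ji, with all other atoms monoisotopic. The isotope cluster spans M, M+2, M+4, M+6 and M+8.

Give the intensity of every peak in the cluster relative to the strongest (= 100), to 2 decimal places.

Element Ed pattern (n=3): 0.42866106 : 0.41956481 : 0.13688719 : 0.01488694
Element Ji pattern (n=1): 0.7040 : 0.2960
Convolve the two distributions (both contribute in 2-u steps):
  M: 0.42866106×0.7040 = 0.301777
  M+2: 0.42866106×0.2960 + 0.41956481×0.7040 = 0.422257
  M+4: 0.41956481×0.2960 + 0.13688719×0.7040 = 0.220560
  M+6: 0.13688719×0.2960 + 0.01488694×0.7040 = 0.050999
  M+8: 0.01488694×0.2960 = 0.004407
Scale to base peak (0.422257) = 100: 71.47 : 100.00 : 52.23 : 12.08 : 1.04

71.47 : 100.00 : 52.23 : 12.08 : 1.04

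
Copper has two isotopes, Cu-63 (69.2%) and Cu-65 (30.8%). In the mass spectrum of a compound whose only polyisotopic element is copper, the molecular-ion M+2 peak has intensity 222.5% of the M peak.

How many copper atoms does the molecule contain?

With n Cu atoms, P(M+2)/P(M) = C(n,1)·p^(n−1)q / p^n = n·q/p = n · 0.308/0.692.
n = 2.225 × 0.692/0.308 = 5.00 ≈ 5

5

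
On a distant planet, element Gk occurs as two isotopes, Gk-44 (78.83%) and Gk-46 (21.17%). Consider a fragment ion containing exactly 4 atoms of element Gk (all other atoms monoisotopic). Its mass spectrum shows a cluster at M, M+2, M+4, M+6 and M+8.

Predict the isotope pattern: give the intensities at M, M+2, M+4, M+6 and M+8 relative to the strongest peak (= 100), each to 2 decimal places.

The 4 Gk atoms are independent, so intensities follow the terms of (0.7883 + 0.2117)^4.
P(M) = 0.7883^4 = 0.386159
P(M+2) = 4 × 0.7883^3 × 0.2117^1 = 0.414816
P(M+4) = 6 × 0.7883^2 × 0.2117^2 = 0.167100
P(M+6) = 4 × 0.7883^1 × 0.2117^3 = 0.029917
P(M+8) = 0.2117^4 = 0.002009
The M+2 peak is largest (0.414816); scaling to 100 gives 93.09 : 100.00 : 40.28 : 7.21 : 0.48.

93.09 : 100.00 : 40.28 : 7.21 : 0.48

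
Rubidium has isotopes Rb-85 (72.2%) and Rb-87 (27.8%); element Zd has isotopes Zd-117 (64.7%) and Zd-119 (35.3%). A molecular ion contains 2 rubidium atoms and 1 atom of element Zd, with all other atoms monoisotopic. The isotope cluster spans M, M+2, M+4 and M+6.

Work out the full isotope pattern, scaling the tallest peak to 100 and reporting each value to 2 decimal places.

76.01 : 100.00 : 43.20 : 6.15

Rubidium pattern (n=2): 0.521284 : 0.401432 : 0.077284
Element Zd pattern (n=1): 0.6470 : 0.3530
Convolve the two distributions (both contribute in 2-u steps):
  M: 0.521284×0.6470 = 0.337271
  M+2: 0.521284×0.3530 + 0.401432×0.6470 = 0.443740
  M+4: 0.401432×0.3530 + 0.077284×0.6470 = 0.191708
  M+6: 0.077284×0.3530 = 0.027281
Scale to base peak (0.443740) = 100: 76.01 : 100.00 : 43.20 : 6.15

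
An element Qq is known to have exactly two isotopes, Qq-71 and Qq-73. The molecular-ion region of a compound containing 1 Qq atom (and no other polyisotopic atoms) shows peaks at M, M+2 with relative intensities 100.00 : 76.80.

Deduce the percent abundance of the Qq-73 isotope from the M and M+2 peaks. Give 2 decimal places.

Let p = fractional abundance of Qq-71. I(M+2)/I(M) = [C(1,1)·p^0·(1−p)] / p^1 = 1·(1−p)/p = 76.80/100.00 = 0.7680
(1−p)/p = 0.7680/1 = 0.7680  ⇒  p = 1/(1 + 0.7680) = 0.5656
Qq-71: 56.56%, Qq-73: 43.44%.

43.44%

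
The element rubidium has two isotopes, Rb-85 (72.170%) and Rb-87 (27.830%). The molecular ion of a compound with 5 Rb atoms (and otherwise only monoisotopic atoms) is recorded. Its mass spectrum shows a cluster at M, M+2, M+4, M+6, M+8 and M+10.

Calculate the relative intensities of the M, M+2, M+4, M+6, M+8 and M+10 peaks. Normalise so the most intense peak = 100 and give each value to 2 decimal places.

51.86 : 100.00 : 77.12 : 29.74 : 5.73 : 0.44

Each Rb atom is independently Rb-85 (p = 0.72170) or Rb-87 (q = 0.27830); the cluster is the binomial expansion (p + q)^5.
P(M) = 0.72170^5 = 0.195787
P(M+2) = 5 × 0.72170^4 × 0.27830^1 = 0.377494
P(M+4) = 10 × 0.72170^3 × 0.27830^2 = 0.291136
P(M+6) = 10 × 0.72170^2 × 0.27830^3 = 0.112267
P(M+8) = 5 × 0.72170^1 × 0.27830^4 = 0.021646
P(M+10) = 0.27830^5 = 0.001669
The M+2 peak is largest (0.377494); scaling to 100 gives 51.86 : 100.00 : 77.12 : 29.74 : 5.73 : 0.44.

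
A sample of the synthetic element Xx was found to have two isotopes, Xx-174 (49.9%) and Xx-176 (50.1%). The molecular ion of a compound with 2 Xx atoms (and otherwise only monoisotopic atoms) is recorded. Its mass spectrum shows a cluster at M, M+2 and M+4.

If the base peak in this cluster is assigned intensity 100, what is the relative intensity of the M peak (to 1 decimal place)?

(0.499 + 0.501)^2 gives M 0.2490, M+2 0.5000, M+4 0.2510; the largest is M+2.
P(M+2) = C(2,1) × 0.499^1 × 0.501^1 = 2 × 0.4990 × 0.5010 = 0.499998 (base)
P(M) = C(2,0) × 0.499^2 × 0.501^0 = 1 × 0.249001 × 1.0000 = 0.249001
Relative intensity = 0.249001 / 0.499998 × 100 = 49.8

49.8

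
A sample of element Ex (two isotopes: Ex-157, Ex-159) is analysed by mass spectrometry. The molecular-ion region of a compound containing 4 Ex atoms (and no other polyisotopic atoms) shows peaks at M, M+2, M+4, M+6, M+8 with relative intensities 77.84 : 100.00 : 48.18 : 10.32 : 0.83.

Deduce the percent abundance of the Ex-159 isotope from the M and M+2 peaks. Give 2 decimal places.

Write p for the Ex-157 fraction. I(M+2)/I(M) = [C(4,1)·p^3·(1−p)] / p^4 = 4·(1−p)/p = 100.00/77.84 = 1.2847
(1−p)/p = 1.2847/4 = 0.3212  ⇒  p = 1/(1 + 0.3212) = 0.7569
Ex-157: 75.69%, Ex-159: 24.31%.

24.31%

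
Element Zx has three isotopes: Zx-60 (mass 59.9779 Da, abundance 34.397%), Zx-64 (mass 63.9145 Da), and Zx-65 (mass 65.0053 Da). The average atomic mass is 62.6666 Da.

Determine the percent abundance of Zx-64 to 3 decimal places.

The remaining 65.603% is split between Zx-64 (fraction x) and Zx-65 (fraction 0.65603 − x).
Substituting: 63.9145x + 65.0053(0.65603 − x) = 42.036001737
(63.9145 − 65.0053)x = -0.609425222  ⇒  x = 0.55870, y = 0.09733
Zx-64: 55.870%, Zx-65: 9.733%.

55.870%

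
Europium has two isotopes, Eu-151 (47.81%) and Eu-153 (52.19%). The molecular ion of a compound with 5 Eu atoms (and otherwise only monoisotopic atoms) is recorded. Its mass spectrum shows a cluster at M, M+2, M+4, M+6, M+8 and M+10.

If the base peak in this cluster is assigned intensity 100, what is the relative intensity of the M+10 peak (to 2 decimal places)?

Binomial terms of (0.4781 + 0.5219)^5: M 0.0250, M+2 0.1363, M+4 0.2977, M+6 0.3249, M+8 0.1774, M+10 0.0387 → M+6 is the base peak.
P(M+6) = C(5,3) × 0.4781^2 × 0.5219^3 = 10 × 0.22857961 × 0.14215492 = 0.324937 (base)
P(M+10) = C(5,5) × 0.4781^0 × 0.5219^5 = 1 × 1.0000 × 0.0387201 = 0.038720
Relative intensity = 0.038720 / 0.324937 × 100 = 11.92

11.92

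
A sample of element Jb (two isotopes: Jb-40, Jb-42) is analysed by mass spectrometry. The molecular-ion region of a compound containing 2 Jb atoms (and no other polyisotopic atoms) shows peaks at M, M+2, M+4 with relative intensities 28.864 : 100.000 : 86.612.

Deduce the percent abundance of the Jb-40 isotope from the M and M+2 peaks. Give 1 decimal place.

If p is the fraction of Jb that is Jb-40, then I(M+2)/I(M) = [C(2,1)·p^1·(1−p)] / p^2 = 2·(1−p)/p = 100.000/28.864 = 3.4645
(1−p)/p = 3.4645/2 = 1.7323  ⇒  p = 1/(1 + 1.7323) = 0.3660
Jb-40: 36.6%, Jb-42: 63.4%.

36.6%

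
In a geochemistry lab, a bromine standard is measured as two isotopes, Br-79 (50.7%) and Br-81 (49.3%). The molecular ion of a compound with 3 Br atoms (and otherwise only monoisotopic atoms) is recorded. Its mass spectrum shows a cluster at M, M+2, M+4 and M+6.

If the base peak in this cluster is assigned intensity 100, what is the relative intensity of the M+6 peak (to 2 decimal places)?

Term probabilities: M 0.1303, M+2 0.3802, M+4 0.3697, M+6 0.1198. Base peak = M+2.
P(M+2) = C(3,1) × 0.507^2 × 0.493^1 = 3 × 0.257049 × 0.4930 = 0.380175 (base)
P(M+6) = C(3,3) × 0.507^0 × 0.493^3 = 1 × 1.0000 × 0.11982316 = 0.119823
Relative intensity = 0.119823 / 0.380175 × 100 = 31.52

31.52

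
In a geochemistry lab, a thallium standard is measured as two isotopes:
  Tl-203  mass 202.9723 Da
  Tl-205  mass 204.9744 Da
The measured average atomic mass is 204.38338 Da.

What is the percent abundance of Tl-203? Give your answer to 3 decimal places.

29.520%

Let x be the fractional abundance of Tl-203; then Tl-205 has abundance 1 − x.
202.9723·x + 204.9744·(1 − x) = 204.38338
(202.9723 − 204.9744)·x = 204.38338 − 204.9744
x = -0.59102 / -2.0021 = 0.29520 → 29.520% Tl-203, 70.480% Tl-205.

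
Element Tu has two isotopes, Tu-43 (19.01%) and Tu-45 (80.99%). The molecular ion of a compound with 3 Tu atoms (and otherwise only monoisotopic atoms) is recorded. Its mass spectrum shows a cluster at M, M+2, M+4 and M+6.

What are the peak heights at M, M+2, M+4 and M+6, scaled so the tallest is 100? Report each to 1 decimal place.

1.3 : 16.5 : 70.4 : 100.0

Expanding (0.1901 + 0.8099)^3:
P(M) = 0.1901^3 = 0.006870
P(M+2) = 3 × 0.1901^2 × 0.8099^1 = 0.087805
P(M+4) = 3 × 0.1901^1 × 0.8099^2 = 0.374081
P(M+6) = 0.8099^3 = 0.531244
The M+6 peak is largest (0.531244); scaling to 100 gives 1.3 : 16.5 : 70.4 : 100.0.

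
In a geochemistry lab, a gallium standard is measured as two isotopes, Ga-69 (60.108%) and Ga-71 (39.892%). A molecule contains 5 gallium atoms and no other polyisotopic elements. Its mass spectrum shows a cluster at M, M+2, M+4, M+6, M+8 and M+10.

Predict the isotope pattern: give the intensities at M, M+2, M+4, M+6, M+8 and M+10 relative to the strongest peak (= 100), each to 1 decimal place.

The 5 Ga atoms are independent, so intensities follow the terms of (0.60108 + 0.39892)^5.
P(M) = 0.60108^5 = 0.078462
P(M+2) = 5 × 0.60108^4 × 0.39892^1 = 0.260366
P(M+4) = 10 × 0.60108^3 × 0.39892^2 = 0.345596
P(M+6) = 10 × 0.60108^2 × 0.39892^3 = 0.229362
P(M+8) = 5 × 0.60108^1 × 0.39892^4 = 0.076111
P(M+10) = 0.39892^5 = 0.010103
The M+4 peak is largest (0.345596); scaling to 100 gives 22.7 : 75.3 : 100.0 : 66.4 : 22.0 : 2.9.

22.7 : 75.3 : 100.0 : 66.4 : 22.0 : 2.9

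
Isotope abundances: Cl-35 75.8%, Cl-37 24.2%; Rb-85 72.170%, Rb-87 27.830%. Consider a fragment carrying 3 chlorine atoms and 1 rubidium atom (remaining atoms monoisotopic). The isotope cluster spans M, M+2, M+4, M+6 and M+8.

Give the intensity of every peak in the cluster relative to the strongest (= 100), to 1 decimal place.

74.4 : 100.0 : 50.3 : 11.2 : 0.9

Chlorine pattern (n=3): 0.43551951 : 0.41713346 : 0.13317454 : 0.01417249
Rubidium pattern (n=1): 0.7217 : 0.2783
Convolve the two distributions (both contribute in 2-u steps):
  M: 0.43551951×0.7217 = 0.314314
  M+2: 0.43551951×0.2783 + 0.41713346×0.7217 = 0.422250
  M+4: 0.41713346×0.2783 + 0.13317454×0.7217 = 0.212200
  M+6: 0.13317454×0.2783 + 0.01417249×0.7217 = 0.047291
  M+8: 0.01417249×0.2783 = 0.003944
Scale to base peak (0.422250) = 100: 74.4 : 100.0 : 50.3 : 11.2 : 0.9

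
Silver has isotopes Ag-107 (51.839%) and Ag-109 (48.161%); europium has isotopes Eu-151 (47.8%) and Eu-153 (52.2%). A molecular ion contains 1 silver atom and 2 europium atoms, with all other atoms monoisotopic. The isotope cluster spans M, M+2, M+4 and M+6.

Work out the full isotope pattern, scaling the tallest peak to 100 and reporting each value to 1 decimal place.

Silver pattern (n=1): 0.51839 : 0.48161
Europium pattern (n=2): 0.228484 : 0.499032 : 0.272484
Convolve the two distributions (both contribute in 2-u steps):
  M: 0.51839×0.228484 = 0.118444
  M+2: 0.51839×0.499032 + 0.48161×0.228484 = 0.368733
  M+4: 0.51839×0.272484 + 0.48161×0.499032 = 0.381592
  M+6: 0.48161×0.272484 = 0.131231
Scale to base peak (0.381592) = 100: 31.0 : 96.6 : 100.0 : 34.4

31.0 : 96.6 : 100.0 : 34.4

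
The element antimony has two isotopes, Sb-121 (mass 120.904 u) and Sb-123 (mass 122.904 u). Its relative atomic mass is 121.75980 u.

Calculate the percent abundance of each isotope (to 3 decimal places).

Writing the weighted mean with unknown fraction x of Sb-121:
120.904·x + 122.904·(1 − x) = 121.75980
(120.904 − 122.904)·x = 121.75980 − 122.904
x = -1.14420 / -2.000 = 0.57210 → 57.210% Sb-121, 42.790% Sb-123.

Sb-121: 57.210%, Sb-123: 42.790%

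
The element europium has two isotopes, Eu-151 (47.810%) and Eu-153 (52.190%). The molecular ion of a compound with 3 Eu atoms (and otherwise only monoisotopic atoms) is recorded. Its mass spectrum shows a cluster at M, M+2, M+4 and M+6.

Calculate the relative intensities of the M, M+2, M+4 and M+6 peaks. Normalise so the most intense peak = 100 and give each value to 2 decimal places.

27.97 : 91.61 : 100.00 : 36.39

Expanding (0.47810 + 0.52190)^3:
P(M) = 0.47810^3 = 0.109284
P(M+2) = 3 × 0.47810^2 × 0.52190^1 = 0.357887
P(M+4) = 3 × 0.47810^1 × 0.52190^2 = 0.390674
P(M+6) = 0.52190^3 = 0.142155
The M+4 peak is largest (0.390674); scaling to 100 gives 27.97 : 91.61 : 100.00 : 36.39.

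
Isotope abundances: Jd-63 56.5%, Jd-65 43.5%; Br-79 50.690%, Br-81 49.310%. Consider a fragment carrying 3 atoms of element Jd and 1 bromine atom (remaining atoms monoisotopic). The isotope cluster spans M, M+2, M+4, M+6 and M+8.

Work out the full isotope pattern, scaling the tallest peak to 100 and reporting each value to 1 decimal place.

Element Jd pattern (n=3): 0.18036212 : 0.41658862 : 0.32073638 : 0.08231288
Bromine pattern (n=1): 0.5069 : 0.4931
Convolve the two distributions (both contribute in 2-u steps):
  M: 0.18036212×0.5069 = 0.091426
  M+2: 0.18036212×0.4931 + 0.41658862×0.5069 = 0.300105
  M+4: 0.41658862×0.4931 + 0.32073638×0.5069 = 0.368001
  M+6: 0.32073638×0.4931 + 0.08231288×0.5069 = 0.199880
  M+8: 0.08231288×0.4931 = 0.040588
Scale to base peak (0.368001) = 100: 24.8 : 81.6 : 100.0 : 54.3 : 11.0

24.8 : 81.6 : 100.0 : 54.3 : 11.0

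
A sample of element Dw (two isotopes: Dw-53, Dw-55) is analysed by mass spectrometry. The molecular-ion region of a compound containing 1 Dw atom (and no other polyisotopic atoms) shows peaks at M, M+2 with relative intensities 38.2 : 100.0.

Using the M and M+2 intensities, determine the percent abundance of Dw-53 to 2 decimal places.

If p is the fraction of Dw that is Dw-53, then I(M+2)/I(M) = [C(1,1)·p^0·(1−p)] / p^1 = 1·(1−p)/p = 100.0/38.2 = 2.6178
(1−p)/p = 2.6178/1 = 2.6178  ⇒  p = 1/(1 + 2.6178) = 0.2764
Dw-53: 27.64%, Dw-55: 72.36%.

27.64%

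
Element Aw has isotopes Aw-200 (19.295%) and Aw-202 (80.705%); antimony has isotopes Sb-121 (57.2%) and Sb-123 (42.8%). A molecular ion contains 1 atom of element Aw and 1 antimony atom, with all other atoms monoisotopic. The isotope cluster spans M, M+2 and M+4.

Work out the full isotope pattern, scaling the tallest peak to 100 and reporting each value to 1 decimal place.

20.3 : 100.0 : 63.5

Element Aw pattern (n=1): 0.19295 : 0.80705
Antimony pattern (n=1): 0.5720 : 0.4280
Convolve the two distributions (both contribute in 2-u steps):
  M: 0.19295×0.5720 = 0.110367
  M+2: 0.19295×0.4280 + 0.80705×0.5720 = 0.544215
  M+4: 0.80705×0.4280 = 0.345417
Scale to base peak (0.544215) = 100: 20.3 : 100.0 : 63.5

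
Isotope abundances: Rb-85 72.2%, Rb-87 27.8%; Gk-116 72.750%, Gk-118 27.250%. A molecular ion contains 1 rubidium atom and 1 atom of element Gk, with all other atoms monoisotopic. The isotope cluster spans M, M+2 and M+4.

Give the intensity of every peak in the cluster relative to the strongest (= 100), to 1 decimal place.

100.0 : 76.0 : 14.4

Rubidium pattern (n=1): 0.7220 : 0.2780
Element Gk pattern (n=1): 0.7275 : 0.2725
Convolve the two distributions (both contribute in 2-u steps):
  M: 0.7220×0.7275 = 0.525255
  M+2: 0.7220×0.2725 + 0.2780×0.7275 = 0.398990
  M+4: 0.2780×0.2725 = 0.075755
Scale to base peak (0.525255) = 100: 100.0 : 76.0 : 14.4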